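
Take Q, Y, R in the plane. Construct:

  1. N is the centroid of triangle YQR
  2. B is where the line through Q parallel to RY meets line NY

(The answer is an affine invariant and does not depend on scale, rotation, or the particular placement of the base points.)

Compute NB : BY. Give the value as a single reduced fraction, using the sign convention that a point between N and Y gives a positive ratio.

NB:BY = -2/3

Work in coordinates with Q = (0, 0), Y = (1, 0), R = (0, 1).
1. N is the centroid of triangle YQR ⇒ N = (1/3, 1/3)
2. B is where the line through Q parallel to RY meets line NY ⇒ B = (-1, 1)
B = N + t·(Y−N) with t = -2, so NB:BY = t:(1−t) = -2:3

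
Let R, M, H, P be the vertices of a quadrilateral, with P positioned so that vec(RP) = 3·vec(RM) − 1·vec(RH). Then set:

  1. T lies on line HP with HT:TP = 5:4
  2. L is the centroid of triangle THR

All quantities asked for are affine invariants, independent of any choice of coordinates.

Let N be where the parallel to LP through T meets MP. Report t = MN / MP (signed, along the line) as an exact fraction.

t = 4

Assign R = (0, 0), M = (1, 0), H = (0, 1), P = (3, -1) — the answer is frame-independent, so this choice is without loss of generality.
1. T lies on line HP with HT:TP = 5:4 ⇒ T = (5/3, -1/9)
2. L is the centroid of triangle THR ⇒ L = (5/9, 8/27)
through T parallel to LP: direction (22/9, -35/27); meets MP at N = (9, -4)
N = M + t·(P−M) with t = 4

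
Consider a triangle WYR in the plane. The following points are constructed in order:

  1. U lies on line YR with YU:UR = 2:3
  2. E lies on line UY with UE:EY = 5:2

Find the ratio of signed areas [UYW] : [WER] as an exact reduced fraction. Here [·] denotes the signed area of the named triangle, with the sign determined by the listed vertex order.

Work in coordinates with W = (0, 0), Y = (1, 0), R = (0, 1).
1. U lies on line YR with YU:UR = 2:3 ⇒ U = (3/5, 2/5)
2. E lies on line UY with UE:EY = 5:2 ⇒ E = (31/35, 4/35)
2·[UYW] = -2/5, 2·[WER] = 31/35
[UYW]:[WER] = -2/5:31/35 = -14/31

[UYW]:[WER] = -14/31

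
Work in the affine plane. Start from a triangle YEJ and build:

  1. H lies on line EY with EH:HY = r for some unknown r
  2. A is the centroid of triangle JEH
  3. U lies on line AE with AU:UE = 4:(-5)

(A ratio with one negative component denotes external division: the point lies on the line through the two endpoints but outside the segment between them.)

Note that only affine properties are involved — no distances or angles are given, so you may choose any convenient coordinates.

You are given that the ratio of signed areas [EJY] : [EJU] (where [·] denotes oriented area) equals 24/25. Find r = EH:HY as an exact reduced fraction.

r = 5/3

Set Y = (0, 0), E = (1, 0), J = (0, 1); any affine frame gives the same invariant.
1. With EH:HY = r, write λ = r/(r+1) so H = E + λ·(Y−E); H is affine-linear in λ
2. A is the centroid of triangle JEH ⇒ A is an affine combination of earlier points and hence also affine-linear in λ
3. U lies on line AE with AU:UE = 4:(-5) ⇒ U is an affine combination of earlier points and hence also affine-linear in λ
Every point depending on H is an affine combination of H and λ-independent points, so each such coordinate is linear in λ; the λ² term in each signed area is a multiple of (Y−E)×(Y−E) = 0, so 2·[EJY] and 2·[EJU] are each linear in λ. Evaluating at λ=0 and λ=1:
  2·[EJY] = 1,   2·[EJU] = 5/3·λ
So [EJY]:[EJU] = (1) / (5/3·λ). Setting this equal to 24/25:
  1 = 24/25·(5/3·λ)  ⇒  λ = 5/8
Then r = λ/(1−λ) = (5/8)/(3/8) = 5/3. Check: with r = 5/3, H = (3/8, 0) and [EJY]:[EJU] = 24/25 as required.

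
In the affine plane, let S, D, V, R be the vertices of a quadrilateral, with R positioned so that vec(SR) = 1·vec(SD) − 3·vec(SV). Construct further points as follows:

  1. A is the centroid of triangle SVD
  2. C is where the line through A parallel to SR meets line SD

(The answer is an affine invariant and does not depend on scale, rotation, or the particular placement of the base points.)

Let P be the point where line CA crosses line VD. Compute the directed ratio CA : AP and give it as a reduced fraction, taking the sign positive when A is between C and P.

CA:AP = 2/3

Set S = (0, 0), D = (1, 0), V = (0, 1), R = (1, -3); any affine frame gives the same invariant.
1. A is the centroid of triangle SVD ⇒ A = (1/3, 1/3)
2. C is where the line through A parallel to SR meets line SD ⇒ C = (4/9, 0)
line CA meets VD at P = (1/6, 5/6)
A = C + t·(P−C) with t = 2/5, so CA:AP = 2/5:3/5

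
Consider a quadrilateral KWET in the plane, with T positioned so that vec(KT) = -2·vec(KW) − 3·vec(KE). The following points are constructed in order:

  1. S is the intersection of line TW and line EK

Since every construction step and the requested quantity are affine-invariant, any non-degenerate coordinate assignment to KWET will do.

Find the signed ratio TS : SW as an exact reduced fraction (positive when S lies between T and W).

Choose coordinates K = (0, 0), W = (1, 0), E = (0, 1), T = (-2, -3).
1. S is the intersection of line TW and line EK ⇒ S = (0, -1)
S = T + t·(W−T) with t = 2/3, so TS:SW = t:(1−t) = 2/3:1/3

TS:SW = 2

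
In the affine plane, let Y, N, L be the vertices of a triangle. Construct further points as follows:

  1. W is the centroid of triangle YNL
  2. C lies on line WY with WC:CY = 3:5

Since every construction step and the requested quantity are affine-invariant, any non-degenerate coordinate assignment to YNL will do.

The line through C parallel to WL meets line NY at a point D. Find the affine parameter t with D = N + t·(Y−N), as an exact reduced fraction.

t = 11/16

Choose coordinates Y = (0, 0), N = (1, 0), L = (0, 1).
1. W is the centroid of triangle YNL ⇒ W = (1/3, 1/3)
2. C lies on line WY with WC:CY = 3:5 ⇒ C = (5/24, 5/24)
through C parallel to WL: direction (-1/3, 2/3); meets NY at D = (5/16, 0)
D = N + t·(Y−N) with t = 11/16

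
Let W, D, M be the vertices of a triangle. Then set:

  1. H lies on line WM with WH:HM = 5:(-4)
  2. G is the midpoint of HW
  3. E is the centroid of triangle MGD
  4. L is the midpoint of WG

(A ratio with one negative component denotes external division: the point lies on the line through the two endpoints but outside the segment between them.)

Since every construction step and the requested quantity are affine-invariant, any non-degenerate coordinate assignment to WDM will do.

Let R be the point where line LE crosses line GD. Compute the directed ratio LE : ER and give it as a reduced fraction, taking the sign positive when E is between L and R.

LE:ER = 3/2

Assign W = (0, 0), D = (1, 0), M = (0, 1) — the answer is frame-independent, so this choice is without loss of generality.
1. H lies on line WM with WH:HM = 5:(-4) ⇒ H = (0, 5)
2. G is the midpoint of HW ⇒ G = (0, 5/2)
3. E is the centroid of triangle MGD ⇒ E = (1/3, 7/6)
4. L is the midpoint of WG ⇒ L = (0, 5/4)
line LE meets GD at R = (5/9, 10/9)
E = L + t·(R−L) with t = 3/5, so LE:ER = 3/5:2/5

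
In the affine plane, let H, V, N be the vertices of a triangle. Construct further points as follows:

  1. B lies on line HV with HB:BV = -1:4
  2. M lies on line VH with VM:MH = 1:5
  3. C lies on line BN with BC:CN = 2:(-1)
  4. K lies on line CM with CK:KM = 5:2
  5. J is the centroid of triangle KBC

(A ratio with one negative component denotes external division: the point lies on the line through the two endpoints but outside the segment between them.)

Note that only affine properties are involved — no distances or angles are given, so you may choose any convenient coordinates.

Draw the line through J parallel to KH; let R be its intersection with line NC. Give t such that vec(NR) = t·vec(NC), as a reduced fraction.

Work in coordinates with H = (0, 0), V = (1, 0), N = (0, 1).
1. B lies on line HV with HB:BV = -1:4 ⇒ B = (-1/3, 0)
2. M lies on line VH with VM:MH = 1:5 ⇒ M = (5/6, 0)
3. C lies on line BN with BC:CN = 2:(-1) ⇒ C = (1/3, 2)
4. K lies on line CM with CK:KM = 5:2 ⇒ K = (29/42, 4/7)
5. J is the centroid of triangle KBC ⇒ J = (29/126, 6/7)
through J parallel to KH: direction (-29/42, -4/7); meets NC at R = (-29/189, 34/63)
R = N + t·(C−N) with t = -29/63

t = -29/63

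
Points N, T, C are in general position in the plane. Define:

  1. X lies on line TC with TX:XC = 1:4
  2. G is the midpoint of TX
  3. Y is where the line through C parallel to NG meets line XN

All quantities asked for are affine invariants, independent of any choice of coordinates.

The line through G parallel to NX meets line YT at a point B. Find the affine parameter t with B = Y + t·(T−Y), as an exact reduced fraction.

t = 1/2

Work in coordinates with N = (0, 0), T = (1, 0), C = (0, 1).
1. X lies on line TC with TX:XC = 1:4 ⇒ X = (4/5, 1/5)
2. G is the midpoint of TX ⇒ G = (9/10, 1/10)
3. Y is where the line through C parallel to NG meets line XN ⇒ Y = (36/5, 9/5)
through G parallel to NX: direction (4/5, 1/5); meets YT at B = (41/10, 9/10)
B = Y + t·(T−Y) with t = 1/2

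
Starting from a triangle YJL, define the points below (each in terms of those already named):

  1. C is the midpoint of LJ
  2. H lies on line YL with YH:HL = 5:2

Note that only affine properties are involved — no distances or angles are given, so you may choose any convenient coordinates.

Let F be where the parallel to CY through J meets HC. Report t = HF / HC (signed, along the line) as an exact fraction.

t = 12/5

Work in coordinates with Y = (0, 0), J = (1, 0), L = (0, 1).
1. C is the midpoint of LJ ⇒ C = (1/2, 1/2)
2. H lies on line YL with YH:HL = 5:2 ⇒ H = (0, 5/7)
through J parallel to CY: direction (-1/2, -1/2); meets HC at F = (6/5, 1/5)
F = H + t·(C−H) with t = 12/5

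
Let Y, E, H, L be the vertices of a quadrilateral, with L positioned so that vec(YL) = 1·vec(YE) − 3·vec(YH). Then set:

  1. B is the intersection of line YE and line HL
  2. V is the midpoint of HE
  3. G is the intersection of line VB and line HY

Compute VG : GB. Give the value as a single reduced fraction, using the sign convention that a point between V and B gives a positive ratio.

VG:GB = -2

Assign Y = (0, 0), E = (1, 0), H = (0, 1), L = (1, -3) — the answer is frame-independent, so this choice is without loss of generality.
1. B is the intersection of line YE and line HL ⇒ B = (1/4, 0)
2. V is the midpoint of HE ⇒ V = (1/2, 1/2)
3. G is the intersection of line VB and line HY ⇒ G = (0, -1/2)
G = V + t·(B−V) with t = 2, so VG:GB = t:(1−t) = 2:-1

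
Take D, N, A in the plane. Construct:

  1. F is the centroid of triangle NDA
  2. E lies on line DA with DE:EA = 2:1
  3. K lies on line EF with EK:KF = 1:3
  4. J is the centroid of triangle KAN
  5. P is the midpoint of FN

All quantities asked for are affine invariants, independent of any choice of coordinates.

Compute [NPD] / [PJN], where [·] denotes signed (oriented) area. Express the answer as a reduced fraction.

Set D = (0, 0), N = (1, 0), A = (0, 1); any affine frame gives the same invariant.
1. F is the centroid of triangle NDA ⇒ F = (1/3, 1/3)
2. E lies on line DA with DE:EA = 2:1 ⇒ E = (0, 2/3)
3. K lies on line EF with EK:KF = 1:3 ⇒ K = (1/12, 7/12)
4. J is the centroid of triangle KAN ⇒ J = (13/36, 19/36)
5. P is the midpoint of FN ⇒ P = (2/3, 1/6)
2·[NPD] = 1/6, 2·[PJN] = -5/72
[NPD]:[PJN] = 1/6:-5/72 = -12/5

[NPD]:[PJN] = -12/5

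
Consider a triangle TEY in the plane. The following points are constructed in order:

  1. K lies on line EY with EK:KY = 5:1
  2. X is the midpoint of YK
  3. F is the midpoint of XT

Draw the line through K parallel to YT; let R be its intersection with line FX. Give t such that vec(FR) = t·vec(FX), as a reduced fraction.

Assign T = (0, 0), E = (1, 0), Y = (0, 1) — the answer is frame-independent, so this choice is without loss of generality.
1. K lies on line EY with EK:KY = 5:1 ⇒ K = (1/6, 5/6)
2. X is the midpoint of YK ⇒ X = (1/12, 11/12)
3. F is the midpoint of XT ⇒ F = (1/24, 11/24)
through K parallel to YT: direction (0, -1); meets FX at R = (1/6, 11/6)
R = F + t·(X−F) with t = 3

t = 3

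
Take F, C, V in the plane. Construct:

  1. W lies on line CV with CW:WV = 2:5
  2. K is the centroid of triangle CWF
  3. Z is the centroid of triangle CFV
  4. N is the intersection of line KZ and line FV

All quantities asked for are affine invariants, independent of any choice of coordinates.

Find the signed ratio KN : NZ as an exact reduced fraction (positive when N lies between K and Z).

KN:NZ = -12/7

Work in coordinates with F = (0, 0), C = (1, 0), V = (0, 1).
1. W lies on line CV with CW:WV = 2:5 ⇒ W = (5/7, 2/7)
2. K is the centroid of triangle CWF ⇒ K = (4/7, 2/21)
3. Z is the centroid of triangle CFV ⇒ Z = (1/3, 1/3)
4. N is the intersection of line KZ and line FV ⇒ N = (0, 2/3)
N = K + t·(Z−K) with t = 12/5, so KN:NZ = t:(1−t) = 12/5:-7/5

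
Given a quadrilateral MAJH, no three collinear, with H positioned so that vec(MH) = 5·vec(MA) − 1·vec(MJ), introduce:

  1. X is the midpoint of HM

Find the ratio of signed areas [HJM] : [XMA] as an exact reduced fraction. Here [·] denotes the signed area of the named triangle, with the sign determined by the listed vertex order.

[HJM]:[XMA] = -10

Choose coordinates M = (0, 0), A = (1, 0), J = (0, 1), H = (5, -1).
1. X is the midpoint of HM ⇒ X = (5/2, -1/2)
2·[HJM] = 5, 2·[XMA] = -1/2
[HJM]:[XMA] = 5:-1/2 = -10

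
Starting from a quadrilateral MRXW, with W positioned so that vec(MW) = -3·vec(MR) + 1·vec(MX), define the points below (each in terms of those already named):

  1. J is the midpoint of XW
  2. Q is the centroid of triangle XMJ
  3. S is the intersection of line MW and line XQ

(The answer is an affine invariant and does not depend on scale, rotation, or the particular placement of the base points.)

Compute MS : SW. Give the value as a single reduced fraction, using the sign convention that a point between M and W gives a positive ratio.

MS:SW = 1/2

Work in coordinates with M = (0, 0), R = (1, 0), X = (0, 1), W = (-3, 1).
1. J is the midpoint of XW ⇒ J = (-3/2, 1)
2. Q is the centroid of triangle XMJ ⇒ Q = (-1/2, 2/3)
3. S is the intersection of line MW and line XQ ⇒ S = (-1, 1/3)
S = M + t·(W−M) with t = 1/3, so MS:SW = t:(1−t) = 1/3:2/3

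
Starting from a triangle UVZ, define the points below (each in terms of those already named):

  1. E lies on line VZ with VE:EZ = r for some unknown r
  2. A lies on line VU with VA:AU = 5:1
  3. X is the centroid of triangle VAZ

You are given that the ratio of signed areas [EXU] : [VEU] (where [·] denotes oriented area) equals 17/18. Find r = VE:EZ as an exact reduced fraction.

r = 1/4

Set U = (0, 0), V = (1, 0), Z = (0, 1); any affine frame gives the same invariant.
1. With VE:EZ = r, write λ = r/(r+1) so E = V + λ·(Z−V); E is affine-linear in λ
2. A lies on line VU with VA:AU = 5:1 ⇒ A = (1/6, 0)
3. X is the centroid of triangle VAZ ⇒ X = (7/18, 1/3)
Every point depending on E is an affine combination of E and λ-independent points, so each such coordinate is linear in λ; the λ² term in each signed area is a multiple of (Z−V)×(Z−V) = 0, so 2·[EXU] and 2·[VEU] are each linear in λ. Evaluating at λ=0 and λ=1:
  2·[EXU] = -13/18·λ + 1/3,   2·[VEU] = λ
So [EXU]:[VEU] = (-13/18·λ + 1/3) / (λ). Setting this equal to 17/18:
  -13/18·λ + 1/3 = 17/18·(λ)  ⇒  λ = 1/5
Then r = λ/(1−λ) = (1/5)/(4/5) = 1/4. Check: with r = 1/4, E = (4/5, 1/5) and [EXU]:[VEU] = 17/18 as required.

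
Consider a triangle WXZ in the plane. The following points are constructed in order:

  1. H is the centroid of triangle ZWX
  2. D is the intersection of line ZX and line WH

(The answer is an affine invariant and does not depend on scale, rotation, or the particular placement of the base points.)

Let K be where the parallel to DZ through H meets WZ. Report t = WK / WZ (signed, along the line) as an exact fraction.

Choose coordinates W = (0, 0), X = (1, 0), Z = (0, 1).
1. H is the centroid of triangle ZWX ⇒ H = (1/3, 1/3)
2. D is the intersection of line ZX and line WH ⇒ D = (1/2, 1/2)
through H parallel to DZ: direction (-1/2, 1/2); meets WZ at K = (0, 2/3)
K = W + t·(Z−W) with t = 2/3

t = 2/3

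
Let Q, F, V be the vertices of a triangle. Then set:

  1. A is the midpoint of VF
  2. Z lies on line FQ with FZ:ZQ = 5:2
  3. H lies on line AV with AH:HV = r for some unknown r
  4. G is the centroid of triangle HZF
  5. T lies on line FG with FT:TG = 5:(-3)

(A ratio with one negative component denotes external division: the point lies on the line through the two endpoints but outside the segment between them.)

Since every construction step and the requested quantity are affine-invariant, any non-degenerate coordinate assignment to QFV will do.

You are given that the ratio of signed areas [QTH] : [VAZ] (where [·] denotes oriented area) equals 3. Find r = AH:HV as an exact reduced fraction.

Set Q = (0, 0), F = (1, 0), V = (0, 1); any affine frame gives the same invariant.
1. A is the midpoint of VF ⇒ A = (1/2, 1/2)
2. Z lies on line FQ with FZ:ZQ = 5:2 ⇒ Z = (2/7, 0)
3. With AH:HV = r, write λ = r/(r+1) so H = A + λ·(V−A); H is affine-linear in λ
4. G is the centroid of triangle HZF ⇒ G is an affine combination of earlier points and hence also affine-linear in λ
5. T lies on line FG with FT:TG = 5:(-3) ⇒ T is an affine combination of earlier points and hence also affine-linear in λ
Every point depending on H is an affine combination of H and λ-independent points, so each such coordinate is linear in λ; the λ² term in each signed area is a multiple of (V−A)×(V−A) = 0, so 2·[QTH] and 2·[VAZ] are each linear in λ. Evaluating at λ=0 and λ=1:
  2·[QTH] = -3/14·λ − 3/14,   2·[VAZ] = -5/14
So [QTH]:[VAZ] = (-3/14·λ − 3/14) / (-5/14). Setting this equal to 3:
  -3/14·λ − 3/14 = 3·(-5/14)  ⇒  λ = 4
Then r = λ/(1−λ) = (4)/(-3) = -4/3. Check: with r = -4/3, H = (-3/2, 5/2) and [QTH]:[VAZ] = 3 as required.

r = -4/3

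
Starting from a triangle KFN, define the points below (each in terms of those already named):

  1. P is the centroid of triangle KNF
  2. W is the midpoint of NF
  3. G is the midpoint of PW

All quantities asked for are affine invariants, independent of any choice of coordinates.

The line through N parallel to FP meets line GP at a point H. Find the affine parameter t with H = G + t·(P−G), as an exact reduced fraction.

t = -3

Choose coordinates K = (0, 0), F = (1, 0), N = (0, 1).
1. P is the centroid of triangle KNF ⇒ P = (1/3, 1/3)
2. W is the midpoint of NF ⇒ W = (1/2, 1/2)
3. G is the midpoint of PW ⇒ G = (5/12, 5/12)
through N parallel to FP: direction (-2/3, 1/3); meets GP at H = (2/3, 2/3)
H = G + t·(P−G) with t = -3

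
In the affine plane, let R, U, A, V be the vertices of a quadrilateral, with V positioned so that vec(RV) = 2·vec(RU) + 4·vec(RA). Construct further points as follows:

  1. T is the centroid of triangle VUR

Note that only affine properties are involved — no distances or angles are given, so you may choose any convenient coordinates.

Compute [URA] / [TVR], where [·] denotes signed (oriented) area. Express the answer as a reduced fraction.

[URA]:[TVR] = -3/4

Work in coordinates with R = (0, 0), U = (1, 0), A = (0, 1), V = (2, 4).
1. T is the centroid of triangle VUR ⇒ T = (1, 4/3)
2·[URA] = -1, 2·[TVR] = 4/3
[URA]:[TVR] = -1:4/3 = -3/4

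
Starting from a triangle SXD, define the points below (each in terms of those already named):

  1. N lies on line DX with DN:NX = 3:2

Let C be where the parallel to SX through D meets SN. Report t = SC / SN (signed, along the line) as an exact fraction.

Choose coordinates S = (0, 0), X = (1, 0), D = (0, 1).
1. N lies on line DX with DN:NX = 3:2 ⇒ N = (3/5, 2/5)
through D parallel to SX: direction (1, 0); meets SN at C = (3/2, 1)
C = S + t·(N−S) with t = 5/2

t = 5/2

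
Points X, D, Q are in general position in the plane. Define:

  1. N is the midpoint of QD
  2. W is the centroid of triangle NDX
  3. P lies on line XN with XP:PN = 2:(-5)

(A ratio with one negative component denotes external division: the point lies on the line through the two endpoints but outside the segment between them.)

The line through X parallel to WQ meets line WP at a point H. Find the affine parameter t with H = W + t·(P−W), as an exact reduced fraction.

t = 9/17

Assign X = (0, 0), D = (1, 0), Q = (0, 1) — the answer is frame-independent, so this choice is without loss of generality.
1. N is the midpoint of QD ⇒ N = (1/2, 1/2)
2. W is the centroid of triangle NDX ⇒ W = (1/2, 1/6)
3. P lies on line XN with XP:PN = 2:(-5) ⇒ P = (-1/3, -1/3)
through X parallel to WQ: direction (-1/2, 5/6); meets WP at H = (1/17, -5/51)
H = W + t·(P−W) with t = 9/17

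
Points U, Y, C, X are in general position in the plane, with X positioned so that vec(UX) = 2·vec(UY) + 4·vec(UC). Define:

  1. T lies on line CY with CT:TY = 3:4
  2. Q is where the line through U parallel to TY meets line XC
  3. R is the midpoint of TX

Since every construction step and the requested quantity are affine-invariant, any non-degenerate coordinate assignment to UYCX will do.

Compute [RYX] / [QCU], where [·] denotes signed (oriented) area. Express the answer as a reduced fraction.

Work in coordinates with U = (0, 0), Y = (1, 0), C = (0, 1), X = (2, 4).
1. T lies on line CY with CT:TY = 3:4 ⇒ T = (3/7, 4/7)
2. Q is where the line through U parallel to TY meets line XC ⇒ Q = (-2/5, 2/5)
3. R is the midpoint of TX ⇒ R = (17/14, 16/7)
2·[RYX] = 10/7, 2·[QCU] = -2/5
[RYX]:[QCU] = 10/7:-2/5 = -25/7

[RYX]:[QCU] = -25/7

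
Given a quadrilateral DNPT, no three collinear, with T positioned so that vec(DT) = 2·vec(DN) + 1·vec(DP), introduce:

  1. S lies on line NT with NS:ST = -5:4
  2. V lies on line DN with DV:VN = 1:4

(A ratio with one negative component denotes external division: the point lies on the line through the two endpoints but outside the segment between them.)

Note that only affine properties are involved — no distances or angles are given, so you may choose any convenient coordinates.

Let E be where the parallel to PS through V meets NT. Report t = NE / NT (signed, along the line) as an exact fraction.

Work in coordinates with D = (0, 0), N = (1, 0), P = (0, 1), T = (2, 1).
1. S lies on line NT with NS:ST = -5:4 ⇒ S = (6, 5)
2. V lies on line DN with DV:VN = 1:4 ⇒ V = (1/5, 0)
through V parallel to PS: direction (6, 4); meets NT at E = (13/5, 8/5)
E = N + t·(T−N) with t = 8/5

t = 8/5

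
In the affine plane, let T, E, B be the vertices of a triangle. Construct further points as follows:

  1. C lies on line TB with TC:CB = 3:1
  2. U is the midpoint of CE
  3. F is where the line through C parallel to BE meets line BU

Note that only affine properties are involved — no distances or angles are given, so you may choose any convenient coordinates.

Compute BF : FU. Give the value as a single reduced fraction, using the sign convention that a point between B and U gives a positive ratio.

Choose coordinates T = (0, 0), E = (1, 0), B = (0, 1).
1. C lies on line TB with TC:CB = 3:1 ⇒ C = (0, 3/4)
2. U is the midpoint of CE ⇒ U = (1/2, 3/8)
3. F is where the line through C parallel to BE meets line BU ⇒ F = (1, -1/4)
F = B + t·(U−B) with t = 2, so BF:FU = t:(1−t) = 2:-1

BF:FU = -2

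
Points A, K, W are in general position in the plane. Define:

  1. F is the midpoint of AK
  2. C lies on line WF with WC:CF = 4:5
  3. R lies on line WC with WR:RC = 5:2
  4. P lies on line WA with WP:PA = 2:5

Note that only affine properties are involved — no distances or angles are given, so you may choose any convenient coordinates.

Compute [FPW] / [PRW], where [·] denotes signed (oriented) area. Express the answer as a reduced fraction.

Set A = (0, 0), K = (1, 0), W = (0, 1); any affine frame gives the same invariant.
1. F is the midpoint of AK ⇒ F = (1/2, 0)
2. C lies on line WF with WC:CF = 4:5 ⇒ C = (2/9, 5/9)
3. R lies on line WC with WR:RC = 5:2 ⇒ R = (10/63, 43/63)
4. P lies on line WA with WP:PA = 2:5 ⇒ P = (0, 5/7)
2·[FPW] = -1/7, 2·[PRW] = 20/441
[FPW]:[PRW] = -1/7:20/441 = -63/20

[FPW]:[PRW] = -63/20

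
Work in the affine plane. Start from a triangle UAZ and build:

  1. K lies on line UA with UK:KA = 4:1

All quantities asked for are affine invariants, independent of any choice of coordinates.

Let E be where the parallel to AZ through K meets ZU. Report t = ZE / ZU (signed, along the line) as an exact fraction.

t = 1/5

Choose coordinates U = (0, 0), A = (1, 0), Z = (0, 1).
1. K lies on line UA with UK:KA = 4:1 ⇒ K = (4/5, 0)
through K parallel to AZ: direction (-1, 1); meets ZU at E = (0, 4/5)
E = Z + t·(U−Z) with t = 1/5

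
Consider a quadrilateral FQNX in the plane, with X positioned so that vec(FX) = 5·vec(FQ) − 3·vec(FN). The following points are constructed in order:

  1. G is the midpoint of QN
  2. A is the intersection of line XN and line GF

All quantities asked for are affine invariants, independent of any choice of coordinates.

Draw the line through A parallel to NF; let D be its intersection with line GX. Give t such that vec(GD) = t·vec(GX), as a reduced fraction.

Set F = (0, 0), Q = (1, 0), N = (0, 1), X = (5, -3); any affine frame gives the same invariant.
1. G is the midpoint of QN ⇒ G = (1/2, 1/2)
2. A is the intersection of line XN and line GF ⇒ A = (5/9, 5/9)
through A parallel to NF: direction (0, -1); meets GX at D = (5/9, 37/81)
D = G + t·(X−G) with t = 1/81

t = 1/81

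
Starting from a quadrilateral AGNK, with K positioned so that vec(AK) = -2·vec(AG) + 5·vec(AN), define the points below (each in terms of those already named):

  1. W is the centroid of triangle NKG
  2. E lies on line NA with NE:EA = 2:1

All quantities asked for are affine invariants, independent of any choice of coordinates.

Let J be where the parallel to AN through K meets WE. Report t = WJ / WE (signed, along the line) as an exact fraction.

Work in coordinates with A = (0, 0), G = (1, 0), N = (0, 1), K = (-2, 5).
1. W is the centroid of triangle NKG ⇒ W = (-1/3, 2)
2. E lies on line NA with NE:EA = 2:1 ⇒ E = (0, 1/3)
through K parallel to AN: direction (0, 1); meets WE at J = (-2, 31/3)
J = W + t·(E−W) with t = -5

t = -5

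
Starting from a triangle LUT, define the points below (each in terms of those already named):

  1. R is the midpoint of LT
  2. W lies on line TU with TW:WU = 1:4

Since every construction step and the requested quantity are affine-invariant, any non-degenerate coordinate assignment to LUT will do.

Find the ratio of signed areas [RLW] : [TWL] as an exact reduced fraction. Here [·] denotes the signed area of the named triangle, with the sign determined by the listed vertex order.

Set L = (0, 0), U = (1, 0), T = (0, 1); any affine frame gives the same invariant.
1. R is the midpoint of LT ⇒ R = (0, 1/2)
2. W lies on line TU with TW:WU = 1:4 ⇒ W = (1/5, 4/5)
2·[RLW] = 1/10, 2·[TWL] = -1/5
[RLW]:[TWL] = 1/10:-1/5 = -1/2

[RLW]:[TWL] = -1/2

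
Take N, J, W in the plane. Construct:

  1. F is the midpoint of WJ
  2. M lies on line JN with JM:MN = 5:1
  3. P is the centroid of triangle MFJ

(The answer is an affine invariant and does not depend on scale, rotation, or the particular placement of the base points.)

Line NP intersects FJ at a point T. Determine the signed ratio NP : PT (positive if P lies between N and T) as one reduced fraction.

NP:PT = 13/5

Assign N = (0, 0), J = (1, 0), W = (0, 1) — the answer is frame-independent, so this choice is without loss of generality.
1. F is the midpoint of WJ ⇒ F = (1/2, 1/2)
2. M lies on line JN with JM:MN = 5:1 ⇒ M = (1/6, 0)
3. P is the centroid of triangle MFJ ⇒ P = (5/9, 1/6)
line NP meets FJ at T = (10/13, 3/13)
P = N + t·(T−N) with t = 13/18, so NP:PT = 13/18:5/18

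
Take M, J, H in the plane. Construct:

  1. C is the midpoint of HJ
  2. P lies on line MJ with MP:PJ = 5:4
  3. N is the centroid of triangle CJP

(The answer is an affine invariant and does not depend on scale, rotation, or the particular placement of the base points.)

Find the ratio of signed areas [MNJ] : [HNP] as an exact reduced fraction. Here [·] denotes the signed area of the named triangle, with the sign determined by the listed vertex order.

[MNJ]:[HNP] = 3/4

Work in coordinates with M = (0, 0), J = (1, 0), H = (0, 1).
1. C is the midpoint of HJ ⇒ C = (1/2, 1/2)
2. P lies on line MJ with MP:PJ = 5:4 ⇒ P = (5/9, 0)
3. N is the centroid of triangle CJP ⇒ N = (37/54, 1/6)
2·[MNJ] = -1/6, 2·[HNP] = -2/9
[MNJ]:[HNP] = -1/6:-2/9 = 3/4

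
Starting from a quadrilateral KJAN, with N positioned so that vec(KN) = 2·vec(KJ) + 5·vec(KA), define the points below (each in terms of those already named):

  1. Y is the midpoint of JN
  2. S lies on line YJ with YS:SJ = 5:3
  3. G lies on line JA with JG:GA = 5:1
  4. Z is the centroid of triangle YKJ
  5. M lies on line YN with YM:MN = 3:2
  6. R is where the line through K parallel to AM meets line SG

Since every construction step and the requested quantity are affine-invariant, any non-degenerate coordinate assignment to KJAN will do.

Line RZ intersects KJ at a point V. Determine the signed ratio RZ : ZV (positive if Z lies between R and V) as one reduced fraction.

RZ:ZV = 1/23

Set K = (0, 0), J = (1, 0), A = (0, 1), N = (2, 5); any affine frame gives the same invariant.
1. Y is the midpoint of JN ⇒ Y = (3/2, 5/2)
2. S lies on line YJ with YS:SJ = 5:3 ⇒ S = (19/16, 15/16)
3. G lies on line JA with JG:GA = 5:1 ⇒ G = (1/6, 5/6)
4. Z is the centroid of triangle YKJ ⇒ Z = (5/6, 5/6)
5. M lies on line YN with YM:MN = 3:2 ⇒ M = (9/5, 4)
6. R is where the line through K parallel to AM meets line SG ⇒ R = (12/23, 20/23)
line RZ meets KJ at V = (8, 0)
Z = R + t·(V−R) with t = 1/24, so RZ:ZV = 1/24:23/24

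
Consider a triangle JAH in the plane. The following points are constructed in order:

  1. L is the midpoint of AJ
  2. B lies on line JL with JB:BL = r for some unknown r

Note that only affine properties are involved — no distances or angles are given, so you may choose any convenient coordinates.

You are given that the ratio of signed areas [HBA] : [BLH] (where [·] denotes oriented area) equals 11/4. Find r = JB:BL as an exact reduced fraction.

Set J = (0, 0), A = (1, 0), H = (0, 1); any affine frame gives the same invariant.
1. L is the midpoint of AJ ⇒ L = (1/2, 0)
2. With JB:BL = r, write λ = r/(r+1) so B = J + λ·(L−J); B is affine-linear in λ
Every point depending on B is an affine combination of B and λ-independent points, so each such coordinate is linear in λ; the λ² term in each signed area is a multiple of (L−J)×(L−J) = 0, so 2·[HBA] and 2·[BLH] are each linear in λ. Evaluating at λ=0 and λ=1:
  2·[HBA] = -1/2·λ + 1,   2·[BLH] = -1/2·λ + 1/2
So [HBA]:[BLH] = (-1/2·λ + 1) / (-1/2·λ + 1/2). Setting this equal to 11/4:
  -1/2·λ + 1 = 11/4·(-1/2·λ + 1/2)  ⇒  λ = 3/7
Then r = λ/(1−λ) = (3/7)/(4/7) = 3/4. Check: with r = 3/4, B = (3/14, 0) and [HBA]:[BLH] = 11/4 as required.

r = 3/4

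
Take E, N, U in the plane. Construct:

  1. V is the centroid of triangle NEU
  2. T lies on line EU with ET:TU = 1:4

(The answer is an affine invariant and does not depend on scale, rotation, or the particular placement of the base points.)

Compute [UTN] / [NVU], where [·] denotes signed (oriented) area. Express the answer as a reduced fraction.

[UTN]:[NVU] = -12/5

Choose coordinates E = (0, 0), N = (1, 0), U = (0, 1).
1. V is the centroid of triangle NEU ⇒ V = (1/3, 1/3)
2. T lies on line EU with ET:TU = 1:4 ⇒ T = (0, 1/5)
2·[UTN] = 4/5, 2·[NVU] = -1/3
[UTN]:[NVU] = 4/5:-1/3 = -12/5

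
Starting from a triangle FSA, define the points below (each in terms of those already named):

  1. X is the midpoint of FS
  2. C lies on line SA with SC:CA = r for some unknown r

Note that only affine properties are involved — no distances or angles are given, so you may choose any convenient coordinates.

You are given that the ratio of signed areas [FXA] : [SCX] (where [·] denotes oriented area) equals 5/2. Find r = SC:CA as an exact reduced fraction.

r = 2/3

Assign F = (0, 0), S = (1, 0), A = (0, 1) — the answer is frame-independent, so this choice is without loss of generality.
1. X is the midpoint of FS ⇒ X = (1/2, 0)
2. With SC:CA = r, write λ = r/(r+1) so C = S + λ·(A−S); C is affine-linear in λ
Every point depending on C is an affine combination of C and λ-independent points, so each such coordinate is linear in λ; the λ² term in each signed area is a multiple of (A−S)×(A−S) = 0, so 2·[FXA] and 2·[SCX] are each linear in λ. Evaluating at λ=0 and λ=1:
  2·[FXA] = 1/2,   2·[SCX] = 1/2·λ
So [FXA]:[SCX] = (1/2) / (1/2·λ). Setting this equal to 5/2:
  1/2 = 5/2·(1/2·λ)  ⇒  λ = 2/5
Then r = λ/(1−λ) = (2/5)/(3/5) = 2/3. Check: with r = 2/3, C = (3/5, 2/5) and [FXA]:[SCX] = 5/2 as required.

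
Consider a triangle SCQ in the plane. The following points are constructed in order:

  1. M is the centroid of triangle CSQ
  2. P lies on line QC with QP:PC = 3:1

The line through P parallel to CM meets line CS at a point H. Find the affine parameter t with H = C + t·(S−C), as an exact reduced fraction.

t = -1/4

Work in coordinates with S = (0, 0), C = (1, 0), Q = (0, 1).
1. M is the centroid of triangle CSQ ⇒ M = (1/3, 1/3)
2. P lies on line QC with QP:PC = 3:1 ⇒ P = (3/4, 1/4)
through P parallel to CM: direction (-2/3, 1/3); meets CS at H = (5/4, 0)
H = C + t·(S−C) with t = -1/4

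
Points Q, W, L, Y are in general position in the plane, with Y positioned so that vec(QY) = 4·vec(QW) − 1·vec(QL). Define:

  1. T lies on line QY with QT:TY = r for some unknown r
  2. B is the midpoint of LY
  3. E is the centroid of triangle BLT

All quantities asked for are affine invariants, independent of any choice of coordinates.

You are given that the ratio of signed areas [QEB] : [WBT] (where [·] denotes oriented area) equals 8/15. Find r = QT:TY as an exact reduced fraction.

Work in coordinates with Q = (0, 0), W = (1, 0), L = (0, 1), Y = (4, -1).
1. With QT:TY = r, write λ = r/(r+1) so T = Q + λ·(Y−Q); T is affine-linear in λ
2. B is the midpoint of LY ⇒ B = (2, 0)
3. E is the centroid of triangle BLT ⇒ E is an affine combination of earlier points and hence also affine-linear in λ
Every point depending on T is an affine combination of T and λ-independent points, so each such coordinate is linear in λ; the λ² term in each signed area is a multiple of (Y−Q)×(Y−Q) = 0, so 2·[QEB] and 2·[WBT] are each linear in λ. Evaluating at λ=0 and λ=1:
  2·[QEB] = 2/3·λ − 2/3,   2·[WBT] = −λ
So [QEB]:[WBT] = (2/3·λ − 2/3) / (−λ). Setting this equal to 8/15:
  2/3·λ − 2/3 = 8/15·(−λ)  ⇒  λ = 5/9
Then r = λ/(1−λ) = (5/9)/(4/9) = 5/4. Check: with r = 5/4, T = (20/9, -5/9) and [QEB]:[WBT] = 8/15 as required.

r = 5/4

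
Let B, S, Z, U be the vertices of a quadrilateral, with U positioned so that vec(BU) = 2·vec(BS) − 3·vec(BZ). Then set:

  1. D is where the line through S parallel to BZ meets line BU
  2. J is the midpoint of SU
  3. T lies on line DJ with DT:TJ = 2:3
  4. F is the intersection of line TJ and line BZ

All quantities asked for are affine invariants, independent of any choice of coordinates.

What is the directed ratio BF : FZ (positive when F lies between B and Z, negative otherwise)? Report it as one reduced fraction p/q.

Work in coordinates with B = (0, 0), S = (1, 0), Z = (0, 1), U = (2, -3).
1. D is where the line through S parallel to BZ meets line BU ⇒ D = (1, -3/2)
2. J is the midpoint of SU ⇒ J = (3/2, -3/2)
3. T lies on line DJ with DT:TJ = 2:3 ⇒ T = (6/5, -3/2)
4. F is the intersection of line TJ and line BZ ⇒ F = (0, -3/2)
F = B + t·(Z−B) with t = -3/2, so BF:FZ = t:(1−t) = -3/2:5/2

BF:FZ = -3/5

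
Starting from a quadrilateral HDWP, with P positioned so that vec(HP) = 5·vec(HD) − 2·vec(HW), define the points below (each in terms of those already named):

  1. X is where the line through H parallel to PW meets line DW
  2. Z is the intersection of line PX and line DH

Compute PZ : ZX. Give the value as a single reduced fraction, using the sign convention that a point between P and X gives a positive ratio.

PZ:ZX = -4/3

Set H = (0, 0), D = (1, 0), W = (0, 1), P = (5, -2); any affine frame gives the same invariant.
1. X is where the line through H parallel to PW meets line DW ⇒ X = (5/2, -3/2)
2. Z is the intersection of line PX and line DH ⇒ Z = (-5, 0)
Z = P + t·(X−P) with t = 4, so PZ:ZX = t:(1−t) = 4:-3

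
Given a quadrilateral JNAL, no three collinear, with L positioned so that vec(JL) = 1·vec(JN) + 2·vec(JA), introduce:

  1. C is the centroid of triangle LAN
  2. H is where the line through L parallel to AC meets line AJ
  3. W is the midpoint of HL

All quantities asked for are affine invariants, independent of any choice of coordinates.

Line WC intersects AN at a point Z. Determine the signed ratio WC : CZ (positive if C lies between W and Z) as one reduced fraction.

WC:CZ = 5/4

Choose coordinates J = (0, 0), N = (1, 0), A = (0, 1), L = (1, 2).
1. C is the centroid of triangle LAN ⇒ C = (2/3, 1)
2. H is where the line through L parallel to AC meets line AJ ⇒ H = (0, 2)
3. W is the midpoint of HL ⇒ W = (1/2, 2)
line WC meets AN at Z = (4/5, 1/5)
C = W + t·(Z−W) with t = 5/9, so WC:CZ = 5/9:4/9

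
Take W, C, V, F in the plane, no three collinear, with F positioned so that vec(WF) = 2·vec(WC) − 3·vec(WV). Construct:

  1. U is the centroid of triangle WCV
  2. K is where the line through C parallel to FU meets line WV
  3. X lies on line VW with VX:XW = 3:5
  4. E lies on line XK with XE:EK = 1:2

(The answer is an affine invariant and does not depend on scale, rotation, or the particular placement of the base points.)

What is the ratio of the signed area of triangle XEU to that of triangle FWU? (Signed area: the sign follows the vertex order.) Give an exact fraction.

Work in coordinates with W = (0, 0), C = (1, 0), V = (0, 1), F = (2, -3).
1. U is the centroid of triangle WCV ⇒ U = (1/3, 1/3)
2. K is where the line through C parallel to FU meets line WV ⇒ K = (0, 2)
3. X lies on line VW with VX:XW = 3:5 ⇒ X = (0, 5/8)
4. E lies on line XK with XE:EK = 1:2 ⇒ E = (0, 13/12)
2·[XEU] = -11/72, 2·[FWU] = -5/3
[XEU]:[FWU] = -11/72:-5/3 = 11/120

[XEU]:[FWU] = 11/120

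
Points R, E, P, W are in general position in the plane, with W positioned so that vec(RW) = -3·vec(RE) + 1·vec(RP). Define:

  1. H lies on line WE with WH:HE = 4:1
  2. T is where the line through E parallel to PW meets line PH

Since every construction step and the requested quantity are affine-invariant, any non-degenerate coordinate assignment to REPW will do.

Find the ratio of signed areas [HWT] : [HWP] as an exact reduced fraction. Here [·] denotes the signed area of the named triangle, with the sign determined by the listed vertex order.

Set R = (0, 0), E = (1, 0), P = (0, 1), W = (-3, 1); any affine frame gives the same invariant.
1. H lies on line WE with WH:HE = 4:1 ⇒ H = (1/5, 1/5)
2. T is where the line through E parallel to PW meets line PH ⇒ T = (1/4, 0)
2·[HWT] = 3/5, 2·[HWP] = -12/5
[HWT]:[HWP] = 3/5:-12/5 = -1/4

[HWT]:[HWP] = -1/4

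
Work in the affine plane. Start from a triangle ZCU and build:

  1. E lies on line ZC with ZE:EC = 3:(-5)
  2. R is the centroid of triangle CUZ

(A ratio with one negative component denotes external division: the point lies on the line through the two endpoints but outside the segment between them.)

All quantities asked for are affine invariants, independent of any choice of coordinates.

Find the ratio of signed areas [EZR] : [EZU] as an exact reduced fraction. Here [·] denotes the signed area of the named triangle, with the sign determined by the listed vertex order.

[EZR]:[EZU] = 1/3

Assign Z = (0, 0), C = (1, 0), U = (0, 1) — the answer is frame-independent, so this choice is without loss of generality.
1. E lies on line ZC with ZE:EC = 3:(-5) ⇒ E = (-3/2, 0)
2. R is the centroid of triangle CUZ ⇒ R = (1/3, 1/3)
2·[EZR] = 1/2, 2·[EZU] = 3/2
[EZR]:[EZU] = 1/2:3/2 = 1/3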